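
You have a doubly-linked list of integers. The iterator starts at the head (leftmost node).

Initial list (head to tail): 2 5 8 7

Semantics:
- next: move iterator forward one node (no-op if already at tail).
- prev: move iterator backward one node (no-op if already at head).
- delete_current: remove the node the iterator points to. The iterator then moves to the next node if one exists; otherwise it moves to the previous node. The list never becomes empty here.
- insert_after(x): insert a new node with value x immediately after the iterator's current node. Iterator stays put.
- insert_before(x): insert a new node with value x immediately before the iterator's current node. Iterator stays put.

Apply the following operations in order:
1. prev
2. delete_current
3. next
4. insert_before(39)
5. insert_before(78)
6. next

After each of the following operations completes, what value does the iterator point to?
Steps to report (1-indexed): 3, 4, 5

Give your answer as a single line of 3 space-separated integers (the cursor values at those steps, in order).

Answer: 8 8 8

Derivation:
After 1 (prev): list=[2, 5, 8, 7] cursor@2
After 2 (delete_current): list=[5, 8, 7] cursor@5
After 3 (next): list=[5, 8, 7] cursor@8
After 4 (insert_before(39)): list=[5, 39, 8, 7] cursor@8
After 5 (insert_before(78)): list=[5, 39, 78, 8, 7] cursor@8
After 6 (next): list=[5, 39, 78, 8, 7] cursor@7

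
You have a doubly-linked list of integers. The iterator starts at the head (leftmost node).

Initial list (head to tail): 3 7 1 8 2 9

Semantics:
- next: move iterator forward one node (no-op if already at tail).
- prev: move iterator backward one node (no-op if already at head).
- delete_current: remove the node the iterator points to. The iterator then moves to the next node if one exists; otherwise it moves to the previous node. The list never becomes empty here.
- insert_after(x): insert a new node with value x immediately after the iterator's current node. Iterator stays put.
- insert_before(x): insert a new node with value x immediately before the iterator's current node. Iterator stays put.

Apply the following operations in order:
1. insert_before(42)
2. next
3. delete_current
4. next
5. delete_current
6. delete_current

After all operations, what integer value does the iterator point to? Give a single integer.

After 1 (insert_before(42)): list=[42, 3, 7, 1, 8, 2, 9] cursor@3
After 2 (next): list=[42, 3, 7, 1, 8, 2, 9] cursor@7
After 3 (delete_current): list=[42, 3, 1, 8, 2, 9] cursor@1
After 4 (next): list=[42, 3, 1, 8, 2, 9] cursor@8
After 5 (delete_current): list=[42, 3, 1, 2, 9] cursor@2
After 6 (delete_current): list=[42, 3, 1, 9] cursor@9

Answer: 9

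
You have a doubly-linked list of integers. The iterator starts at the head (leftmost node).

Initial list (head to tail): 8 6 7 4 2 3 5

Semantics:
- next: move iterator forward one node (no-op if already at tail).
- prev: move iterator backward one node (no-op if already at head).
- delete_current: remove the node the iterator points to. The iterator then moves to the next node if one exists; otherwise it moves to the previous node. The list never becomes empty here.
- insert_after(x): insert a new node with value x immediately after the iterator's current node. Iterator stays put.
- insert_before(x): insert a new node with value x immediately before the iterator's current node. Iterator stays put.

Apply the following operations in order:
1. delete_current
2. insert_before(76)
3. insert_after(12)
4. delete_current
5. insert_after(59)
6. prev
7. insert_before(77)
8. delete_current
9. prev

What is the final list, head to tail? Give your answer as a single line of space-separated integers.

Answer: 77 12 59 7 4 2 3 5

Derivation:
After 1 (delete_current): list=[6, 7, 4, 2, 3, 5] cursor@6
After 2 (insert_before(76)): list=[76, 6, 7, 4, 2, 3, 5] cursor@6
After 3 (insert_after(12)): list=[76, 6, 12, 7, 4, 2, 3, 5] cursor@6
After 4 (delete_current): list=[76, 12, 7, 4, 2, 3, 5] cursor@12
After 5 (insert_after(59)): list=[76, 12, 59, 7, 4, 2, 3, 5] cursor@12
After 6 (prev): list=[76, 12, 59, 7, 4, 2, 3, 5] cursor@76
After 7 (insert_before(77)): list=[77, 76, 12, 59, 7, 4, 2, 3, 5] cursor@76
After 8 (delete_current): list=[77, 12, 59, 7, 4, 2, 3, 5] cursor@12
After 9 (prev): list=[77, 12, 59, 7, 4, 2, 3, 5] cursor@77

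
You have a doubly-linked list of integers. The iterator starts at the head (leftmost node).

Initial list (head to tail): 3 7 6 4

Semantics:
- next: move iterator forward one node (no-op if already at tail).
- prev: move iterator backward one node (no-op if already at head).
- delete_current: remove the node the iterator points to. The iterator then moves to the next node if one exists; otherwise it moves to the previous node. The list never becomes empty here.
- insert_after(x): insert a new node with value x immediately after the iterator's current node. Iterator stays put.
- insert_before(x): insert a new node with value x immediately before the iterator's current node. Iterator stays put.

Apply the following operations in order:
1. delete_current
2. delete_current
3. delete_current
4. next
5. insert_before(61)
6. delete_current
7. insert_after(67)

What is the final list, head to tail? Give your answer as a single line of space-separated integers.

After 1 (delete_current): list=[7, 6, 4] cursor@7
After 2 (delete_current): list=[6, 4] cursor@6
After 3 (delete_current): list=[4] cursor@4
After 4 (next): list=[4] cursor@4
After 5 (insert_before(61)): list=[61, 4] cursor@4
After 6 (delete_current): list=[61] cursor@61
After 7 (insert_after(67)): list=[61, 67] cursor@61

Answer: 61 67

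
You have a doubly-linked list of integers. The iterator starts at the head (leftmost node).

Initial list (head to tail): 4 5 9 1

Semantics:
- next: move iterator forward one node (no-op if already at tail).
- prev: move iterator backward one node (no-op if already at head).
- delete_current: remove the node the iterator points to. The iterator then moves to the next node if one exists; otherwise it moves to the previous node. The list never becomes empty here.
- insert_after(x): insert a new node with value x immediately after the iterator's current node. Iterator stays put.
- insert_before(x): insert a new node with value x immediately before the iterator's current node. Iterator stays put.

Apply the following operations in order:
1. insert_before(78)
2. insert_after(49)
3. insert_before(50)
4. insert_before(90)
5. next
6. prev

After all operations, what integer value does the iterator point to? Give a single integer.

After 1 (insert_before(78)): list=[78, 4, 5, 9, 1] cursor@4
After 2 (insert_after(49)): list=[78, 4, 49, 5, 9, 1] cursor@4
After 3 (insert_before(50)): list=[78, 50, 4, 49, 5, 9, 1] cursor@4
After 4 (insert_before(90)): list=[78, 50, 90, 4, 49, 5, 9, 1] cursor@4
After 5 (next): list=[78, 50, 90, 4, 49, 5, 9, 1] cursor@49
After 6 (prev): list=[78, 50, 90, 4, 49, 5, 9, 1] cursor@4

Answer: 4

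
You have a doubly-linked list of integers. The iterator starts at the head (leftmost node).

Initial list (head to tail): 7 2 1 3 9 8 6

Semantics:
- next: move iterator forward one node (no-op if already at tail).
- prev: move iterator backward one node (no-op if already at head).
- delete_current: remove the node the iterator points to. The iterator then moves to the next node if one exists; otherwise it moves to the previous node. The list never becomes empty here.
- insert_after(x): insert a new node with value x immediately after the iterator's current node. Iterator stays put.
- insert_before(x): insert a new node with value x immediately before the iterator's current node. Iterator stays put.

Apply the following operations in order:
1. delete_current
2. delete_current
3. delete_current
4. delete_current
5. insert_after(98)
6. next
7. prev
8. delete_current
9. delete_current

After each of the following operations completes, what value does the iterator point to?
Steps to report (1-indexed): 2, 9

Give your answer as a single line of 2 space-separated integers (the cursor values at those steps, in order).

After 1 (delete_current): list=[2, 1, 3, 9, 8, 6] cursor@2
After 2 (delete_current): list=[1, 3, 9, 8, 6] cursor@1
After 3 (delete_current): list=[3, 9, 8, 6] cursor@3
After 4 (delete_current): list=[9, 8, 6] cursor@9
After 5 (insert_after(98)): list=[9, 98, 8, 6] cursor@9
After 6 (next): list=[9, 98, 8, 6] cursor@98
After 7 (prev): list=[9, 98, 8, 6] cursor@9
After 8 (delete_current): list=[98, 8, 6] cursor@98
After 9 (delete_current): list=[8, 6] cursor@8

Answer: 1 8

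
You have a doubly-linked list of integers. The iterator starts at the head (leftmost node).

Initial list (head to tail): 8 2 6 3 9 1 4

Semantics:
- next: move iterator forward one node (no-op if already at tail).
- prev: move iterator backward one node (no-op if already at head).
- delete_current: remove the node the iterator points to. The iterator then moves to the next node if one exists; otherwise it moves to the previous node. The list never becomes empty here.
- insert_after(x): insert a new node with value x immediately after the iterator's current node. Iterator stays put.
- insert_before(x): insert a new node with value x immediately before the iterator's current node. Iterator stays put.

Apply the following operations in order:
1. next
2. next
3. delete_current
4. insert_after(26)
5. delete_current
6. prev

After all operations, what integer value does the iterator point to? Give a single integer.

Answer: 2

Derivation:
After 1 (next): list=[8, 2, 6, 3, 9, 1, 4] cursor@2
After 2 (next): list=[8, 2, 6, 3, 9, 1, 4] cursor@6
After 3 (delete_current): list=[8, 2, 3, 9, 1, 4] cursor@3
After 4 (insert_after(26)): list=[8, 2, 3, 26, 9, 1, 4] cursor@3
After 5 (delete_current): list=[8, 2, 26, 9, 1, 4] cursor@26
After 6 (prev): list=[8, 2, 26, 9, 1, 4] cursor@2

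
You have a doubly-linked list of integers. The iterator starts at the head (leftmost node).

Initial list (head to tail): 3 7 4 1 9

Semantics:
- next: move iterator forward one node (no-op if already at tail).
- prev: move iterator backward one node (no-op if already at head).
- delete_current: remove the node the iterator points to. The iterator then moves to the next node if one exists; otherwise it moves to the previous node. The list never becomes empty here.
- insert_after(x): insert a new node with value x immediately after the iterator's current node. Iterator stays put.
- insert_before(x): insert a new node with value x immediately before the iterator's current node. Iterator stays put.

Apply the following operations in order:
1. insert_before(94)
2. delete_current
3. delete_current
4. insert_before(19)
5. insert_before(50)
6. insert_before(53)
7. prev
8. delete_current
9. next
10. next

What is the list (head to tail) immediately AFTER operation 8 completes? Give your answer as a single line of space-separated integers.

Answer: 94 19 50 4 1 9

Derivation:
After 1 (insert_before(94)): list=[94, 3, 7, 4, 1, 9] cursor@3
After 2 (delete_current): list=[94, 7, 4, 1, 9] cursor@7
After 3 (delete_current): list=[94, 4, 1, 9] cursor@4
After 4 (insert_before(19)): list=[94, 19, 4, 1, 9] cursor@4
After 5 (insert_before(50)): list=[94, 19, 50, 4, 1, 9] cursor@4
After 6 (insert_before(53)): list=[94, 19, 50, 53, 4, 1, 9] cursor@4
After 7 (prev): list=[94, 19, 50, 53, 4, 1, 9] cursor@53
After 8 (delete_current): list=[94, 19, 50, 4, 1, 9] cursor@4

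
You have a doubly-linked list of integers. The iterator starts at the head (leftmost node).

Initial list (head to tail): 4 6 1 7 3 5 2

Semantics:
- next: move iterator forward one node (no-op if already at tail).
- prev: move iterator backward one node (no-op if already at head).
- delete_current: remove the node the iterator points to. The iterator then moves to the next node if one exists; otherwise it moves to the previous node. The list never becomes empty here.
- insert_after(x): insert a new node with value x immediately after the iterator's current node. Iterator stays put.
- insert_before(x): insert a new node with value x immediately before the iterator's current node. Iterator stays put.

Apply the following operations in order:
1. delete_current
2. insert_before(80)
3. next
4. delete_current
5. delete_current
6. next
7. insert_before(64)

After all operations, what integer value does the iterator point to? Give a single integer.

After 1 (delete_current): list=[6, 1, 7, 3, 5, 2] cursor@6
After 2 (insert_before(80)): list=[80, 6, 1, 7, 3, 5, 2] cursor@6
After 3 (next): list=[80, 6, 1, 7, 3, 5, 2] cursor@1
After 4 (delete_current): list=[80, 6, 7, 3, 5, 2] cursor@7
After 5 (delete_current): list=[80, 6, 3, 5, 2] cursor@3
After 6 (next): list=[80, 6, 3, 5, 2] cursor@5
After 7 (insert_before(64)): list=[80, 6, 3, 64, 5, 2] cursor@5

Answer: 5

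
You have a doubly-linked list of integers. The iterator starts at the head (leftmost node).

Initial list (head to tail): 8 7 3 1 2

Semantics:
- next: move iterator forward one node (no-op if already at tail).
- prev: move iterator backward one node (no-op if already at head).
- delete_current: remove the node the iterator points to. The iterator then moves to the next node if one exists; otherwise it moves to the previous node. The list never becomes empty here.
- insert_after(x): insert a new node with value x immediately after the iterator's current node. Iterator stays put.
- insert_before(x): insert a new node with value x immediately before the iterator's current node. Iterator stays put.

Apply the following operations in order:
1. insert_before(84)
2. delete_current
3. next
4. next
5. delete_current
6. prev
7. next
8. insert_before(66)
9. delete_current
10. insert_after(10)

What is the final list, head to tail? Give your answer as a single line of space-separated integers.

After 1 (insert_before(84)): list=[84, 8, 7, 3, 1, 2] cursor@8
After 2 (delete_current): list=[84, 7, 3, 1, 2] cursor@7
After 3 (next): list=[84, 7, 3, 1, 2] cursor@3
After 4 (next): list=[84, 7, 3, 1, 2] cursor@1
After 5 (delete_current): list=[84, 7, 3, 2] cursor@2
After 6 (prev): list=[84, 7, 3, 2] cursor@3
After 7 (next): list=[84, 7, 3, 2] cursor@2
After 8 (insert_before(66)): list=[84, 7, 3, 66, 2] cursor@2
After 9 (delete_current): list=[84, 7, 3, 66] cursor@66
After 10 (insert_after(10)): list=[84, 7, 3, 66, 10] cursor@66

Answer: 84 7 3 66 10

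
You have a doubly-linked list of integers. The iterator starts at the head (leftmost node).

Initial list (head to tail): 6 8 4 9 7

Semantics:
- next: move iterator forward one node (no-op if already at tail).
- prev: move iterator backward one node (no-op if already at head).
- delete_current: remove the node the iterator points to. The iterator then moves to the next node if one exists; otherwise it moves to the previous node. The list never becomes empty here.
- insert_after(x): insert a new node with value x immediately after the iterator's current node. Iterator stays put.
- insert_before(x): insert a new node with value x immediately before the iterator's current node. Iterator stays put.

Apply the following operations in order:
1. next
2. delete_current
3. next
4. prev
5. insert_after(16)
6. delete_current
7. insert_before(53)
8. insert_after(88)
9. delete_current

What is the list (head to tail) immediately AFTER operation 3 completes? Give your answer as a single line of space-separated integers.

After 1 (next): list=[6, 8, 4, 9, 7] cursor@8
After 2 (delete_current): list=[6, 4, 9, 7] cursor@4
After 3 (next): list=[6, 4, 9, 7] cursor@9

Answer: 6 4 9 7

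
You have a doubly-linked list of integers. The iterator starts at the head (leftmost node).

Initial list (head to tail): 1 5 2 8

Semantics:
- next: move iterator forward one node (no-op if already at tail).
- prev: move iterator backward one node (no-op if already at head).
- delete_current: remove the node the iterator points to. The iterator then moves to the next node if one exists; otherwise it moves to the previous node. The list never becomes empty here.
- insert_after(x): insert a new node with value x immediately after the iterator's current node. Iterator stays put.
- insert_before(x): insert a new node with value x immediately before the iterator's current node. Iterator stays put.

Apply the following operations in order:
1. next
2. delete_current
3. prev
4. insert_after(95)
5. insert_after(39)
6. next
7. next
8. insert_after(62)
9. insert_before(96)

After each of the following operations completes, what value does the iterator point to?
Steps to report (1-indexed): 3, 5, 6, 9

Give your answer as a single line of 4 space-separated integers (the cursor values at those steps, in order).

Answer: 1 1 39 95

Derivation:
After 1 (next): list=[1, 5, 2, 8] cursor@5
After 2 (delete_current): list=[1, 2, 8] cursor@2
After 3 (prev): list=[1, 2, 8] cursor@1
After 4 (insert_after(95)): list=[1, 95, 2, 8] cursor@1
After 5 (insert_after(39)): list=[1, 39, 95, 2, 8] cursor@1
After 6 (next): list=[1, 39, 95, 2, 8] cursor@39
After 7 (next): list=[1, 39, 95, 2, 8] cursor@95
After 8 (insert_after(62)): list=[1, 39, 95, 62, 2, 8] cursor@95
After 9 (insert_before(96)): list=[1, 39, 96, 95, 62, 2, 8] cursor@95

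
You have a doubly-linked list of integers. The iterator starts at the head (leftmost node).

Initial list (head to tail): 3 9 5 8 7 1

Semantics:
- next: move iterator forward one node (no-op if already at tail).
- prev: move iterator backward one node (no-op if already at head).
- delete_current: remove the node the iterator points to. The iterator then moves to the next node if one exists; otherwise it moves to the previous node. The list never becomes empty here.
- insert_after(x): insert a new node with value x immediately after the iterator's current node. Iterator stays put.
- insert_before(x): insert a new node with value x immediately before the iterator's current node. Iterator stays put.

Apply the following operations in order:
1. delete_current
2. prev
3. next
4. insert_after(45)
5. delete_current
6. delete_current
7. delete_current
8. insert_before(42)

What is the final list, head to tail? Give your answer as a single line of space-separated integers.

After 1 (delete_current): list=[9, 5, 8, 7, 1] cursor@9
After 2 (prev): list=[9, 5, 8, 7, 1] cursor@9
After 3 (next): list=[9, 5, 8, 7, 1] cursor@5
After 4 (insert_after(45)): list=[9, 5, 45, 8, 7, 1] cursor@5
After 5 (delete_current): list=[9, 45, 8, 7, 1] cursor@45
After 6 (delete_current): list=[9, 8, 7, 1] cursor@8
After 7 (delete_current): list=[9, 7, 1] cursor@7
After 8 (insert_before(42)): list=[9, 42, 7, 1] cursor@7

Answer: 9 42 7 1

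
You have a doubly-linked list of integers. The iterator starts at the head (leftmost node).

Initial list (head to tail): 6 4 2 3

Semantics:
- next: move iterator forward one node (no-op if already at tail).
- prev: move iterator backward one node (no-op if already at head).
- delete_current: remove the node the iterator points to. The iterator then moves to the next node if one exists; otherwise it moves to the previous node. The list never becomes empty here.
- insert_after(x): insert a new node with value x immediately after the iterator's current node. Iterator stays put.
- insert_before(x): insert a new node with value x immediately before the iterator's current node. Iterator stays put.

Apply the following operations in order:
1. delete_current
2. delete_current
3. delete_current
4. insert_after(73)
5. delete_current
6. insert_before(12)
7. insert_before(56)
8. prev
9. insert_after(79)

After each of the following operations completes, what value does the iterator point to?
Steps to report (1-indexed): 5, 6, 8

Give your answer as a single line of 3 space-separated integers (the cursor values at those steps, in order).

After 1 (delete_current): list=[4, 2, 3] cursor@4
After 2 (delete_current): list=[2, 3] cursor@2
After 3 (delete_current): list=[3] cursor@3
After 4 (insert_after(73)): list=[3, 73] cursor@3
After 5 (delete_current): list=[73] cursor@73
After 6 (insert_before(12)): list=[12, 73] cursor@73
After 7 (insert_before(56)): list=[12, 56, 73] cursor@73
After 8 (prev): list=[12, 56, 73] cursor@56
After 9 (insert_after(79)): list=[12, 56, 79, 73] cursor@56

Answer: 73 73 56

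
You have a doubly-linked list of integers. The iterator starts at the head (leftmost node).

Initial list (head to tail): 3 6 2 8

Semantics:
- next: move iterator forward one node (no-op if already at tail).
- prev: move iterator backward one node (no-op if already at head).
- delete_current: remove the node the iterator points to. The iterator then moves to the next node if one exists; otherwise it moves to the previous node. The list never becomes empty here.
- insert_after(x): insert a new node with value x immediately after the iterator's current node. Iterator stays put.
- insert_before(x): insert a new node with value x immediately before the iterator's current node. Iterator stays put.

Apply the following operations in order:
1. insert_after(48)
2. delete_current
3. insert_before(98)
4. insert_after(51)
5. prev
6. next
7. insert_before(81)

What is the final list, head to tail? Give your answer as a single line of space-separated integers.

After 1 (insert_after(48)): list=[3, 48, 6, 2, 8] cursor@3
After 2 (delete_current): list=[48, 6, 2, 8] cursor@48
After 3 (insert_before(98)): list=[98, 48, 6, 2, 8] cursor@48
After 4 (insert_after(51)): list=[98, 48, 51, 6, 2, 8] cursor@48
After 5 (prev): list=[98, 48, 51, 6, 2, 8] cursor@98
After 6 (next): list=[98, 48, 51, 6, 2, 8] cursor@48
After 7 (insert_before(81)): list=[98, 81, 48, 51, 6, 2, 8] cursor@48

Answer: 98 81 48 51 6 2 8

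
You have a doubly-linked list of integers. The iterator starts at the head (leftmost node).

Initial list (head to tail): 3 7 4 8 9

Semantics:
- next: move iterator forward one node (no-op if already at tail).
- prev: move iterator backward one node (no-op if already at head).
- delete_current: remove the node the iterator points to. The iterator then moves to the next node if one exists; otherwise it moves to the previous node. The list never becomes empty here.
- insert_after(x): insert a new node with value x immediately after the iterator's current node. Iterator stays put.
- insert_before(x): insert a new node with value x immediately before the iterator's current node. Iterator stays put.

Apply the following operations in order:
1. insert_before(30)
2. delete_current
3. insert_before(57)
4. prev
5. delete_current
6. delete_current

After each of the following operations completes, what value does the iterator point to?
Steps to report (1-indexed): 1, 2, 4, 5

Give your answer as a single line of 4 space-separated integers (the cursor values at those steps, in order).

After 1 (insert_before(30)): list=[30, 3, 7, 4, 8, 9] cursor@3
After 2 (delete_current): list=[30, 7, 4, 8, 9] cursor@7
After 3 (insert_before(57)): list=[30, 57, 7, 4, 8, 9] cursor@7
After 4 (prev): list=[30, 57, 7, 4, 8, 9] cursor@57
After 5 (delete_current): list=[30, 7, 4, 8, 9] cursor@7
After 6 (delete_current): list=[30, 4, 8, 9] cursor@4

Answer: 3 7 57 7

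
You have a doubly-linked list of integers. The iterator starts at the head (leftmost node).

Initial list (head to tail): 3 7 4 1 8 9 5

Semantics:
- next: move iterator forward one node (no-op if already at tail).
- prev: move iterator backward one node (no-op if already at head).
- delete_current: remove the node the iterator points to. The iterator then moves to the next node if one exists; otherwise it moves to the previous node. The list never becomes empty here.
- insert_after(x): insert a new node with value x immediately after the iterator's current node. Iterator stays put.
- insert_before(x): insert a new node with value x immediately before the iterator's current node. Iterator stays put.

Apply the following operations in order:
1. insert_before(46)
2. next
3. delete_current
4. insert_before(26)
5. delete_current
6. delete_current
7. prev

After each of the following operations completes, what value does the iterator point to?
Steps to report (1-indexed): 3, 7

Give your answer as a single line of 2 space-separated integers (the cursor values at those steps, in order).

Answer: 4 26

Derivation:
After 1 (insert_before(46)): list=[46, 3, 7, 4, 1, 8, 9, 5] cursor@3
After 2 (next): list=[46, 3, 7, 4, 1, 8, 9, 5] cursor@7
After 3 (delete_current): list=[46, 3, 4, 1, 8, 9, 5] cursor@4
After 4 (insert_before(26)): list=[46, 3, 26, 4, 1, 8, 9, 5] cursor@4
After 5 (delete_current): list=[46, 3, 26, 1, 8, 9, 5] cursor@1
After 6 (delete_current): list=[46, 3, 26, 8, 9, 5] cursor@8
After 7 (prev): list=[46, 3, 26, 8, 9, 5] cursor@26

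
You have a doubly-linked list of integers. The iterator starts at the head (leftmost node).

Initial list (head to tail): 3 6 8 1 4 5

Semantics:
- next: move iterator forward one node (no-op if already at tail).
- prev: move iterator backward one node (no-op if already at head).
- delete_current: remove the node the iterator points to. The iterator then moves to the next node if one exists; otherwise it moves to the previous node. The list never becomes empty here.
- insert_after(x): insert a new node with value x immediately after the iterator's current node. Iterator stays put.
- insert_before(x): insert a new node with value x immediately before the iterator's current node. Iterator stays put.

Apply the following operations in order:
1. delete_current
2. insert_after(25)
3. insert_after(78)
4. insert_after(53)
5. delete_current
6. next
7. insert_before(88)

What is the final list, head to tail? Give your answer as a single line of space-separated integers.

Answer: 53 88 78 25 8 1 4 5

Derivation:
After 1 (delete_current): list=[6, 8, 1, 4, 5] cursor@6
After 2 (insert_after(25)): list=[6, 25, 8, 1, 4, 5] cursor@6
After 3 (insert_after(78)): list=[6, 78, 25, 8, 1, 4, 5] cursor@6
After 4 (insert_after(53)): list=[6, 53, 78, 25, 8, 1, 4, 5] cursor@6
After 5 (delete_current): list=[53, 78, 25, 8, 1, 4, 5] cursor@53
After 6 (next): list=[53, 78, 25, 8, 1, 4, 5] cursor@78
After 7 (insert_before(88)): list=[53, 88, 78, 25, 8, 1, 4, 5] cursor@78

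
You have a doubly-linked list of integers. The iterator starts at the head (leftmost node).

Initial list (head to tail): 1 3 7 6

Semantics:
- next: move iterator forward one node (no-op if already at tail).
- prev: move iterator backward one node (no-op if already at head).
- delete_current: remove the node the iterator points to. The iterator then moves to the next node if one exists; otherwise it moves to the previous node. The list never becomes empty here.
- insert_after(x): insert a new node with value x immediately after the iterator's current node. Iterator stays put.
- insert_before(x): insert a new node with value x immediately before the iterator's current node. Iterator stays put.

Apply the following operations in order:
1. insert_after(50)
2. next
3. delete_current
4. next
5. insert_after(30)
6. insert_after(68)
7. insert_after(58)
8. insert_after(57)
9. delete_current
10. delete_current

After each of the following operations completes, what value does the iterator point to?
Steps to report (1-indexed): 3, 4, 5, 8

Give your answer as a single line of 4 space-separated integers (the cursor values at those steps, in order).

Answer: 3 7 7 7

Derivation:
After 1 (insert_after(50)): list=[1, 50, 3, 7, 6] cursor@1
After 2 (next): list=[1, 50, 3, 7, 6] cursor@50
After 3 (delete_current): list=[1, 3, 7, 6] cursor@3
After 4 (next): list=[1, 3, 7, 6] cursor@7
After 5 (insert_after(30)): list=[1, 3, 7, 30, 6] cursor@7
After 6 (insert_after(68)): list=[1, 3, 7, 68, 30, 6] cursor@7
After 7 (insert_after(58)): list=[1, 3, 7, 58, 68, 30, 6] cursor@7
After 8 (insert_after(57)): list=[1, 3, 7, 57, 58, 68, 30, 6] cursor@7
After 9 (delete_current): list=[1, 3, 57, 58, 68, 30, 6] cursor@57
After 10 (delete_current): list=[1, 3, 58, 68, 30, 6] cursor@58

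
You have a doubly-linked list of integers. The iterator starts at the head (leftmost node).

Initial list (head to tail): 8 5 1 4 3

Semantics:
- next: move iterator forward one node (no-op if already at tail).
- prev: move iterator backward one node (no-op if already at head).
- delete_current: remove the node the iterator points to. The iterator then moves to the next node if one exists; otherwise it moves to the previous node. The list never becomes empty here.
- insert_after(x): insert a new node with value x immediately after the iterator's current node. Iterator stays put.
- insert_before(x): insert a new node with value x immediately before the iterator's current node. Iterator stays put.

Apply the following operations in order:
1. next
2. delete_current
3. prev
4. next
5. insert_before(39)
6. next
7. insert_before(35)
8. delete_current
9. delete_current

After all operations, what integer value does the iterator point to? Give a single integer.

After 1 (next): list=[8, 5, 1, 4, 3] cursor@5
After 2 (delete_current): list=[8, 1, 4, 3] cursor@1
After 3 (prev): list=[8, 1, 4, 3] cursor@8
After 4 (next): list=[8, 1, 4, 3] cursor@1
After 5 (insert_before(39)): list=[8, 39, 1, 4, 3] cursor@1
After 6 (next): list=[8, 39, 1, 4, 3] cursor@4
After 7 (insert_before(35)): list=[8, 39, 1, 35, 4, 3] cursor@4
After 8 (delete_current): list=[8, 39, 1, 35, 3] cursor@3
After 9 (delete_current): list=[8, 39, 1, 35] cursor@35

Answer: 35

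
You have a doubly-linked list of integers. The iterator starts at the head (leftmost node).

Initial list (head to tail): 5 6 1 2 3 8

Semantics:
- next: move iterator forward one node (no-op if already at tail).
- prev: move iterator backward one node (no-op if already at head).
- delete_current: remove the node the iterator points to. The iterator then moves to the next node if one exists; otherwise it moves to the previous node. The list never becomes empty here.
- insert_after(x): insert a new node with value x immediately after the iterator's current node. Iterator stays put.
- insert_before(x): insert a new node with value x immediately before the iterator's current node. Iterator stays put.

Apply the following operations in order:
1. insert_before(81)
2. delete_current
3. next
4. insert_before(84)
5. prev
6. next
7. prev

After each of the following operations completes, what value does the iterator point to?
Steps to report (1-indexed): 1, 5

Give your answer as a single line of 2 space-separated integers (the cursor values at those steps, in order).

Answer: 5 84

Derivation:
After 1 (insert_before(81)): list=[81, 5, 6, 1, 2, 3, 8] cursor@5
After 2 (delete_current): list=[81, 6, 1, 2, 3, 8] cursor@6
After 3 (next): list=[81, 6, 1, 2, 3, 8] cursor@1
After 4 (insert_before(84)): list=[81, 6, 84, 1, 2, 3, 8] cursor@1
After 5 (prev): list=[81, 6, 84, 1, 2, 3, 8] cursor@84
After 6 (next): list=[81, 6, 84, 1, 2, 3, 8] cursor@1
After 7 (prev): list=[81, 6, 84, 1, 2, 3, 8] cursor@84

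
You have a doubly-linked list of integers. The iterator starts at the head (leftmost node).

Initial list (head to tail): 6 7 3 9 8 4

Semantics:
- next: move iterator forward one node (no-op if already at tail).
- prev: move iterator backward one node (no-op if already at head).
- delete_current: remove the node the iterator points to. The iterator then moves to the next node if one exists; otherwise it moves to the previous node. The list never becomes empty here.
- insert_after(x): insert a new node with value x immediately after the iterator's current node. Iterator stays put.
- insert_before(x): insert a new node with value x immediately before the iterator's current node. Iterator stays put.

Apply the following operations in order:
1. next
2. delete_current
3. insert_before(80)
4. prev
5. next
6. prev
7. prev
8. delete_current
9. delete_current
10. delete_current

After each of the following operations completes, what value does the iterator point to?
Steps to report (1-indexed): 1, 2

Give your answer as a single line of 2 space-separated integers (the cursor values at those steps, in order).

Answer: 7 3

Derivation:
After 1 (next): list=[6, 7, 3, 9, 8, 4] cursor@7
After 2 (delete_current): list=[6, 3, 9, 8, 4] cursor@3
After 3 (insert_before(80)): list=[6, 80, 3, 9, 8, 4] cursor@3
After 4 (prev): list=[6, 80, 3, 9, 8, 4] cursor@80
After 5 (next): list=[6, 80, 3, 9, 8, 4] cursor@3
After 6 (prev): list=[6, 80, 3, 9, 8, 4] cursor@80
After 7 (prev): list=[6, 80, 3, 9, 8, 4] cursor@6
After 8 (delete_current): list=[80, 3, 9, 8, 4] cursor@80
After 9 (delete_current): list=[3, 9, 8, 4] cursor@3
After 10 (delete_current): list=[9, 8, 4] cursor@9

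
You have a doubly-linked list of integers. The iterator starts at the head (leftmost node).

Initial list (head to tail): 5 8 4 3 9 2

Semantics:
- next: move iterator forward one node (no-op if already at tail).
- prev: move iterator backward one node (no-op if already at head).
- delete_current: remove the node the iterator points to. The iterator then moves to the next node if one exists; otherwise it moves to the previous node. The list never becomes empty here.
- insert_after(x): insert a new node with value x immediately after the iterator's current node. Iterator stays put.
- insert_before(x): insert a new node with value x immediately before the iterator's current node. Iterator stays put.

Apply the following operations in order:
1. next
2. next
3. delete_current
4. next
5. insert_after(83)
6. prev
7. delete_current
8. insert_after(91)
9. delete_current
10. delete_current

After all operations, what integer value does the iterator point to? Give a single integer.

After 1 (next): list=[5, 8, 4, 3, 9, 2] cursor@8
After 2 (next): list=[5, 8, 4, 3, 9, 2] cursor@4
After 3 (delete_current): list=[5, 8, 3, 9, 2] cursor@3
After 4 (next): list=[5, 8, 3, 9, 2] cursor@9
After 5 (insert_after(83)): list=[5, 8, 3, 9, 83, 2] cursor@9
After 6 (prev): list=[5, 8, 3, 9, 83, 2] cursor@3
After 7 (delete_current): list=[5, 8, 9, 83, 2] cursor@9
After 8 (insert_after(91)): list=[5, 8, 9, 91, 83, 2] cursor@9
After 9 (delete_current): list=[5, 8, 91, 83, 2] cursor@91
After 10 (delete_current): list=[5, 8, 83, 2] cursor@83

Answer: 83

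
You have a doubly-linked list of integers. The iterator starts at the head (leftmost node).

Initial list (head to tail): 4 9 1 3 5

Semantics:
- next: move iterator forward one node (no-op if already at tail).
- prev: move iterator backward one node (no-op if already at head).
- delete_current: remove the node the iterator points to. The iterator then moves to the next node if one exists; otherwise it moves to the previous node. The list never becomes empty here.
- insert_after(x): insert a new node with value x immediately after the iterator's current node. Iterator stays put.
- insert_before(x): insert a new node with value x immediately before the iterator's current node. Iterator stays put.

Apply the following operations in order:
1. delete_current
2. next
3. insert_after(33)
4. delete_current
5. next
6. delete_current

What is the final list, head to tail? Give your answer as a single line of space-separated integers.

Answer: 9 33 5

Derivation:
After 1 (delete_current): list=[9, 1, 3, 5] cursor@9
After 2 (next): list=[9, 1, 3, 5] cursor@1
After 3 (insert_after(33)): list=[9, 1, 33, 3, 5] cursor@1
After 4 (delete_current): list=[9, 33, 3, 5] cursor@33
After 5 (next): list=[9, 33, 3, 5] cursor@3
After 6 (delete_current): list=[9, 33, 5] cursor@5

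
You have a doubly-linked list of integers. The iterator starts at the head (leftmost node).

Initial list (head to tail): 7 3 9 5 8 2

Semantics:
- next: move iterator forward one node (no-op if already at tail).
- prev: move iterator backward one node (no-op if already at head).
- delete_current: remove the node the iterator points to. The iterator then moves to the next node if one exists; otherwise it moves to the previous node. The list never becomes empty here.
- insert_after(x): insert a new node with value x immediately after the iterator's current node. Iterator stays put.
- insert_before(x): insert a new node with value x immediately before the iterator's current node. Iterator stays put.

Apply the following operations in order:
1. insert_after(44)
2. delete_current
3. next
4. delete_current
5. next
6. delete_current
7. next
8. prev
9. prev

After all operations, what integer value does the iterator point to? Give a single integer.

After 1 (insert_after(44)): list=[7, 44, 3, 9, 5, 8, 2] cursor@7
After 2 (delete_current): list=[44, 3, 9, 5, 8, 2] cursor@44
After 3 (next): list=[44, 3, 9, 5, 8, 2] cursor@3
After 4 (delete_current): list=[44, 9, 5, 8, 2] cursor@9
After 5 (next): list=[44, 9, 5, 8, 2] cursor@5
After 6 (delete_current): list=[44, 9, 8, 2] cursor@8
After 7 (next): list=[44, 9, 8, 2] cursor@2
After 8 (prev): list=[44, 9, 8, 2] cursor@8
After 9 (prev): list=[44, 9, 8, 2] cursor@9

Answer: 9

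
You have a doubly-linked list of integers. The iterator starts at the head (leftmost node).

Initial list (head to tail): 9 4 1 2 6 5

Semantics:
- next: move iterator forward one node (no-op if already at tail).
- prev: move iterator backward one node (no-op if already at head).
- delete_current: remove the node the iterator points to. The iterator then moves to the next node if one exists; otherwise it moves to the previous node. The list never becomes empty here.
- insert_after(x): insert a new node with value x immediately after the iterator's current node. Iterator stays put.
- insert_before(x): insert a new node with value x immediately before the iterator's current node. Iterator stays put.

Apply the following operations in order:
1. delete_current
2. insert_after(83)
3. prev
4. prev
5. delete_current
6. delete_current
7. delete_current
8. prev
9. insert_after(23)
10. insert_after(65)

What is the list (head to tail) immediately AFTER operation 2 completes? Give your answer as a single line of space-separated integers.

Answer: 4 83 1 2 6 5

Derivation:
After 1 (delete_current): list=[4, 1, 2, 6, 5] cursor@4
After 2 (insert_after(83)): list=[4, 83, 1, 2, 6, 5] cursor@4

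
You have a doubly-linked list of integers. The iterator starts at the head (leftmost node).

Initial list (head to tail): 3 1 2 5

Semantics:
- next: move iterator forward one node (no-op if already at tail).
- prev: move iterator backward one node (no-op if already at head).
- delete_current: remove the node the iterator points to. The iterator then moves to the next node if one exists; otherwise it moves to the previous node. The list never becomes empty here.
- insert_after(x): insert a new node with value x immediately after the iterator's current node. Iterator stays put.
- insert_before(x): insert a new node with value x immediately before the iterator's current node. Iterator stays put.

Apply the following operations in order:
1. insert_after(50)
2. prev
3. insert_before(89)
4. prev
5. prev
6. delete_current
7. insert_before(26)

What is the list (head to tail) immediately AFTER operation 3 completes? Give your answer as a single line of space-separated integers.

Answer: 89 3 50 1 2 5

Derivation:
After 1 (insert_after(50)): list=[3, 50, 1, 2, 5] cursor@3
After 2 (prev): list=[3, 50, 1, 2, 5] cursor@3
After 3 (insert_before(89)): list=[89, 3, 50, 1, 2, 5] cursor@3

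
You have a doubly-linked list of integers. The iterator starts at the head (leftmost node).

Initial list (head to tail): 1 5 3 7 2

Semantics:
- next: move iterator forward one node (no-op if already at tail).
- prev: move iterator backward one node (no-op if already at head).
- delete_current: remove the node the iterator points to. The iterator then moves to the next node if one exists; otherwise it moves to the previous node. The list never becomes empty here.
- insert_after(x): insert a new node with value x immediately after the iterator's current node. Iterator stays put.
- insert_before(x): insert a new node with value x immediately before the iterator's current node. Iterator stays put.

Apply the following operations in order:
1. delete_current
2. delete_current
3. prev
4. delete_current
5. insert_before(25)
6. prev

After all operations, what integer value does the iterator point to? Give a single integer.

After 1 (delete_current): list=[5, 3, 7, 2] cursor@5
After 2 (delete_current): list=[3, 7, 2] cursor@3
After 3 (prev): list=[3, 7, 2] cursor@3
After 4 (delete_current): list=[7, 2] cursor@7
After 5 (insert_before(25)): list=[25, 7, 2] cursor@7
After 6 (prev): list=[25, 7, 2] cursor@25

Answer: 25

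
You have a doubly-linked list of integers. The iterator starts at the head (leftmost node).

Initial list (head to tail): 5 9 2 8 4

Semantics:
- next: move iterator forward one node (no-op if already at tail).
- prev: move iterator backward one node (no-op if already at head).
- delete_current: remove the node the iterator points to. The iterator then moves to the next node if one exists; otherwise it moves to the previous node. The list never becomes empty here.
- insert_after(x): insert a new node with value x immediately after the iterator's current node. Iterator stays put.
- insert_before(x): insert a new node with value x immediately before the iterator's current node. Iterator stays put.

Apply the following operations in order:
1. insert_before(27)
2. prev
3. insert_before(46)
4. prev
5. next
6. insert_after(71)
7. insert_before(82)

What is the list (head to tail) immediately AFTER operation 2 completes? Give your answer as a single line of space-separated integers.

After 1 (insert_before(27)): list=[27, 5, 9, 2, 8, 4] cursor@5
After 2 (prev): list=[27, 5, 9, 2, 8, 4] cursor@27

Answer: 27 5 9 2 8 4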